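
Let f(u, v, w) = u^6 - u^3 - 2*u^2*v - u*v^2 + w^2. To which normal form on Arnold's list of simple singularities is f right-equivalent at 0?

The Hessian of f at 0 has rank 1. Corank 2; j^3 = -u*(u + v)^2 has shape L^2 M (L != M), so D-series; mu = 7 gives D_7.

D_7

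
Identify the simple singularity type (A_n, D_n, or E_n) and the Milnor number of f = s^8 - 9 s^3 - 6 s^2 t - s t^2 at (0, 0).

Type D9, Milnor number mu = 9.

The Hessian of f at 0 is [[0, 0], [0, 0]] with rank 0, so corank 2. A Groebner basis of the Jacobian ideal J(f) in C{s,t} is {6561*s*t/8 + t^7 + 2187*t^2/8, s*t^2 + t^3/3, s^2 + s*t/3}; counting standard monomials gives mu = 9. Corank 2; j^3 = -s*(3*s + t)^2 has shape L^2 M (L != M), so D-series; mu = 9 gives D_9.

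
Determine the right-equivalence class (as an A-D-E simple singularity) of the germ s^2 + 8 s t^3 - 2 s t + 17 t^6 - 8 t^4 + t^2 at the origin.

A5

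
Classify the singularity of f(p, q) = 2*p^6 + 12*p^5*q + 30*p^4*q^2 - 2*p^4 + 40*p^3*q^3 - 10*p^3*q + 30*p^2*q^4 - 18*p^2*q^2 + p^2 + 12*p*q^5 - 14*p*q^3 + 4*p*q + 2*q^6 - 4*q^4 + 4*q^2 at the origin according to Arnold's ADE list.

A_{5}

The Hessian of f at 0 has rank 1. Corank 1: A-series; mu = 5 gives A_5.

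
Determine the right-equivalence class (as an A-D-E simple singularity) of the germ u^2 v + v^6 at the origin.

The Hessian of f at 0 has rank 0. Corank 2; j^3 = u^2*v has shape L^2 M (L != M), so D-series; mu = 7 gives D_7.

D_7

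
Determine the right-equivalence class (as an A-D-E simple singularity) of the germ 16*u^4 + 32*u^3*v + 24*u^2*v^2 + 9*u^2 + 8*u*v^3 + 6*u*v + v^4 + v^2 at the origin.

A_{3}

The Hessian of f at 0 has rank 1. Corank 1: A-series; mu = 3 gives A_3.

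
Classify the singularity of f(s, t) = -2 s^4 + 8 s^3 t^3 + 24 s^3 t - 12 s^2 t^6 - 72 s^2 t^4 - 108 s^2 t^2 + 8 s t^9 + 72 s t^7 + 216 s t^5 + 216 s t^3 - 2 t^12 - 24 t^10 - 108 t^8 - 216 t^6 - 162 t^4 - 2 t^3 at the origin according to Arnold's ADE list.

E_6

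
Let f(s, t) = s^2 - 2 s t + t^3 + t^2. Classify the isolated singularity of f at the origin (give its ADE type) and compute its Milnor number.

The Hessian of f at 0 has rank 1. Corank 1: A-series; mu = 2 gives A_2.

Type A_2, Milnor number mu = 2.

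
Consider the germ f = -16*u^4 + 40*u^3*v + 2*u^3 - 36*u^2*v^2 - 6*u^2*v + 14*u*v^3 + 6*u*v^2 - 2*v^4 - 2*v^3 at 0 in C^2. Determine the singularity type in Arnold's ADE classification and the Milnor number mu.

Type E_{7}, Milnor number mu = 7.

The Hessian of f at 0 has rank 0. Corank 2; j^3 = 2*(u - v)^3 is a perfect cube, so E-series; the 4-jet and mu = 7 give E_7.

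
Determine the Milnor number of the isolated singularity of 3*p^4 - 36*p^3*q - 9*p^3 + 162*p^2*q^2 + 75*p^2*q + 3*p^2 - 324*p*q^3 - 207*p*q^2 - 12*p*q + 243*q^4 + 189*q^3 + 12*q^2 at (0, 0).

2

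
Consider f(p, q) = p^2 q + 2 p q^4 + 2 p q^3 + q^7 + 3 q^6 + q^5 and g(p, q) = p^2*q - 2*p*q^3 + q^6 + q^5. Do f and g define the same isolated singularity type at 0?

Yes.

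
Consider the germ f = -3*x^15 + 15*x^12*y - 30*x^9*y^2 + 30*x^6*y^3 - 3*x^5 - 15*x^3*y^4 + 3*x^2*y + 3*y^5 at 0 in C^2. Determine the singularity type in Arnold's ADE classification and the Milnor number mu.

The Hessian of f at 0 has rank 0. Corank 2; j^3 = 3*x^2*y has shape L^2 M (L != M), so D-series; mu = 6 gives D_6.

Type D_6, Milnor number mu = 6.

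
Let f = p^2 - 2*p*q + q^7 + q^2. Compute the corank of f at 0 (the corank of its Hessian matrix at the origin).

1

The Hessian at 0 is [[2, -2], [-2, 2]] of rank 1; hence corank 1.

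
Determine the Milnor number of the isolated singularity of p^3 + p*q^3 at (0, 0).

7

The Hessian of f at 0 is [[0, 0], [0, 0]] with rank 0, so corank 2. A Groebner basis of the Jacobian ideal J(f) in C{p,q} is {p^3, p*q^2, 3*p^2 + q^3}; counting standard monomials gives mu = 7. Corank 2; j^3 = p^3 is a perfect cube, so E-series; the 4-jet and mu = 7 give E_7.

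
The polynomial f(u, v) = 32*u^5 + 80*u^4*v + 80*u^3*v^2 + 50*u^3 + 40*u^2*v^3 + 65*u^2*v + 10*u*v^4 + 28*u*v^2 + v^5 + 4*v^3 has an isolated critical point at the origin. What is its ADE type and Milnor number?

Type D_6, Milnor number mu = 6.

The Hessian of f at 0 has rank 0. Corank 2; j^3 = (2*u + v)*(5*u + 2*v)^2 has shape L^2 M (L != M), so D-series; mu = 6 gives D_6.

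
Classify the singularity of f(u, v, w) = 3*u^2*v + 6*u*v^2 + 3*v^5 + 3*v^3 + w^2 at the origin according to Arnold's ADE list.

The Hessian of f at 0 has rank 1. Corank 2; j^3 = 3*v*(u + v)^2 has shape L^2 M (L != M), so D-series; mu = 6 gives D_6.

D_6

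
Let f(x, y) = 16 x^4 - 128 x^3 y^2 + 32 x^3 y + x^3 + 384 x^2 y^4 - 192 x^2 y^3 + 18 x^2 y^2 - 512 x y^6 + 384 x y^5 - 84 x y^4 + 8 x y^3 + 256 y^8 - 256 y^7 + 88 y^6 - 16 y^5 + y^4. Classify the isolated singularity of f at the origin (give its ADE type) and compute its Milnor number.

Type E6, Milnor number mu = 6.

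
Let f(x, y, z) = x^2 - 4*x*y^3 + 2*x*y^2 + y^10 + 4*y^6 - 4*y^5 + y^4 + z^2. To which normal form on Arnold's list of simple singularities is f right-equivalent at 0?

A_9

The Hessian of f at 0 is [[2, 0, 0], [0, 0, 0], [0, 0, 2]] with rank 2, so corank 1. A Groebner basis of the Jacobian ideal J(f) in C{x,y,z} is {x^4 + x^3/12 - x^2*y/8 - 5*x^2/48 - 7*x*y^2/48 - x*y/48 - x/96 - y^2/96, x^3*y + x^3/2 - x^2*y/2 - 3*x^2/8 - x*y^2/2 - x*y/16 - x/32 - y^2/32, x^3/3 + x^2*y^2 + x^2*y/2 + x^2/3 + 5*x*y^2/12 + x*y/24 + x/48 + y^2/48, -x/2 + y^3 - y^2/2, z}; counting standard monomials gives mu = 9. Corank 1: A-series; mu = 9 gives A_9.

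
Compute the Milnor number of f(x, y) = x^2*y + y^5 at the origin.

6

The Hessian of f at 0 is [[0, 0], [0, 0]] with rank 0, so corank 2. A Groebner basis of the Jacobian ideal J(f) in C{x,y} is {x^2/5 + y^4, x^3, x*y}; counting standard monomials gives mu = 6. Corank 2; j^3 = x^2*y has shape L^2 M (L != M), so D-series; mu = 6 gives D_6.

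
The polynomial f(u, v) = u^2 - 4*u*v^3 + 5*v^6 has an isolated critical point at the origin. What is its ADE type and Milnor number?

Type A5, Milnor number mu = 5.

The Hessian of f at 0 has rank 1. Corank 1: A-series; mu = 5 gives A_5.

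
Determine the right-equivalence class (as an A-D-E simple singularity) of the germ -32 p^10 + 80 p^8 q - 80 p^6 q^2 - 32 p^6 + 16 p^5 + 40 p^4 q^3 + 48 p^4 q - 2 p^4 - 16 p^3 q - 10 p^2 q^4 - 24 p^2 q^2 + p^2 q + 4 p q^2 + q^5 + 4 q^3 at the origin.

D_{6}

The Hessian of f at 0 has rank 0. Corank 2; j^3 = q*(p + 2*q)^2 has shape L^2 M (L != M), so D-series; mu = 6 gives D_6.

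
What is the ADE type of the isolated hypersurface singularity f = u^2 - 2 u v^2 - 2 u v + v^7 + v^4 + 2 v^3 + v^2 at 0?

A_6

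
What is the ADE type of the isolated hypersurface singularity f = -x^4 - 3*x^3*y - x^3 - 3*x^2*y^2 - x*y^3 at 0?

E7

The Hessian of f at 0 is [[0, 0], [0, 0]] with rank 0, so corank 2. A Groebner basis of the Jacobian ideal J(f) in C{x,y} is {3*x^2 + y^4 + y^3, x^3, x^2*y - x^2 - y^3/3, 2*x^2 + x*y^2 + 2*y^3/3}; counting standard monomials gives mu = 7. Corank 2; j^3 = -x^3 is a perfect cube, so E-series; the 4-jet and mu = 7 give E_7.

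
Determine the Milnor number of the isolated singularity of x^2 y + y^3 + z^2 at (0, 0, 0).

The Hessian of f at 0 has rank 1. Corank 2; j^3 = y*(x^2 + y^2) splits into three distinct lines over C (the quadratic factor has nonzero discriminant), so D_4.

4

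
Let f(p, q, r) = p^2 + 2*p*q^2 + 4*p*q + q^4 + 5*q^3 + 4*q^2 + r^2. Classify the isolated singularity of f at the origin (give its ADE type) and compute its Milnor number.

Type A2, Milnor number mu = 2.

The Hessian of f at 0 is [[2, 4, 0], [4, 8, 0], [0, 0, 2]] with rank 2, so corank 1. A Groebner basis of the Jacobian ideal J(f) in C{p,q,r} is {q^2, p + 2*q, r}; counting standard monomials gives mu = 2. Corank 1: A-series; mu = 2 gives A_2.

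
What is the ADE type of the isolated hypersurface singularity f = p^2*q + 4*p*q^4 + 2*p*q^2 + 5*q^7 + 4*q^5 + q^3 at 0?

D_8

The Hessian of f at 0 has rank 0. Corank 2; j^3 = q*(p + q)^2 has shape L^2 M (L != M), so D-series; mu = 8 gives D_8.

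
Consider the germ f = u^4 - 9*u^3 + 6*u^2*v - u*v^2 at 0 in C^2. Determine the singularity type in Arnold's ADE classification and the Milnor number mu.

Type D5, Milnor number mu = 5.

The Hessian of f at 0 has rank 0. Corank 2; j^3 = -u*(3*u - v)^2 has shape L^2 M (L != M), so D-series; mu = 5 gives D_5.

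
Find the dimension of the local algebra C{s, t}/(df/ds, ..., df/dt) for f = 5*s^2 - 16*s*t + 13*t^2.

The Hessian of f at 0 is [[10, -16], [-16, 26]] with rank 2, so corank 0. A Groebner basis of the Jacobian ideal J(f) in C{s,t} is {s, t}; counting standard monomials gives mu = 1. Corank 0: nondegenerate Morse point, so A_1.

1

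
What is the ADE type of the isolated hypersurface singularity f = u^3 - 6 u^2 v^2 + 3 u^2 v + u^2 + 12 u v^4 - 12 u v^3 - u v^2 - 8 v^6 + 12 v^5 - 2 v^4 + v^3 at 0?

A_{2}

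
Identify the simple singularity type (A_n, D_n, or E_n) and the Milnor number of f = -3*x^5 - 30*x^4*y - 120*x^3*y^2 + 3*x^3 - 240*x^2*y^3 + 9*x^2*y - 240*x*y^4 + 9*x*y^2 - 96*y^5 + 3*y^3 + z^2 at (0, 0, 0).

Type E_8, Milnor number mu = 8.

The Hessian of f at 0 has rank 1. Corank 2; j^3 = 3*(x + y)^3 is a perfect cube, so E-series; the 5-jet and mu = 8 give E_8.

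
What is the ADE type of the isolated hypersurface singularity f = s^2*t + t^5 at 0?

D_6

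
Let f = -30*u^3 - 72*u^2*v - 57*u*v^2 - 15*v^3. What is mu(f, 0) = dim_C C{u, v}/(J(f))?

The Hessian of f at 0 is [[0, 0], [0, 0]] with rank 0, so corank 2. A Groebner basis of the Jacobian ideal J(f) in C{u,v} is {v^3, u^2 - v^2/6, u*v + v^2/2}; counting standard monomials gives mu = 4. Corank 2; j^3 = -3*(u + v)*(10*u^2 + 14*u*v + 5*v^2) splits into three distinct lines over C (the quadratic factor has nonzero discriminant), so D_4.

4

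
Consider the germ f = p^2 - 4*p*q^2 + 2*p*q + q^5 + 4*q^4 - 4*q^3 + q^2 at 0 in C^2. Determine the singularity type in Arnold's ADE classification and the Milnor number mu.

The Hessian of f at 0 is [[2, 2], [2, 2]] with rank 1, so corank 1. A Groebner basis of the Jacobian ideal J(f) in C{p,q} is {p^2 + 2*p*q + p/2 + q/2, -p/2 + q^2 - q/2}; counting standard monomials gives mu = 4. Corank 1: A-series; mu = 4 gives A_4.

Type A4, Milnor number mu = 4.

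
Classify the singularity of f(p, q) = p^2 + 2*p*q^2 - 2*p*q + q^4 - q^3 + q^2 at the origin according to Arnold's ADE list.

A_2

The Hessian of f at 0 has rank 1. Corank 1: A-series; mu = 2 gives A_2.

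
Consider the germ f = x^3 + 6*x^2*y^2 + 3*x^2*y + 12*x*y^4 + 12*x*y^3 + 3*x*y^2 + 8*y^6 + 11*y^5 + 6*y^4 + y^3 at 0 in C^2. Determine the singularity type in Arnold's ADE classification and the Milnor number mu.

Type E_{8}, Milnor number mu = 8.

The Hessian of f at 0 is [[0, 0], [0, 0]] with rank 0, so corank 2. A Groebner basis of the Jacobian ideal J(f) in C{x,y} is {y^4, x^3 + 3*x^2*y - 3*x^2/4 - 3*x*y/2 - 2*y^3 - 3*y^2/4, x^2/4 + x*y^2 + x*y/2 + y^3 + y^2/4}; counting standard monomials gives mu = 8. Corank 2; j^3 = (x + y)^3 is a perfect cube, so E-series; the 5-jet and mu = 8 give E_8.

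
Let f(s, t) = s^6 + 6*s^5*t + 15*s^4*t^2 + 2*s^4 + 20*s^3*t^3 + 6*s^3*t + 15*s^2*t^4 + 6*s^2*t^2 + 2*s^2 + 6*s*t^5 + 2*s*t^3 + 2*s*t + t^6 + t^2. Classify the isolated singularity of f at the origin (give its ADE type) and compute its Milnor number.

Type A_{1}, Milnor number mu = 1.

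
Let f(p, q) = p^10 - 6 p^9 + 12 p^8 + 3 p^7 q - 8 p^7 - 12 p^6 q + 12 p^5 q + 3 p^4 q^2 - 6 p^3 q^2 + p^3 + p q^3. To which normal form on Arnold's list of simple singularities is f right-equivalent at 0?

E_7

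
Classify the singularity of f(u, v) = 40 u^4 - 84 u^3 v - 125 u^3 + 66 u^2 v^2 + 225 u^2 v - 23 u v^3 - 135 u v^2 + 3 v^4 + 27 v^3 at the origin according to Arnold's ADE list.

The Hessian of f at 0 is [[0, 0], [0, 0]] with rank 0, so corank 2. A Groebner basis of the Jacobian ideal J(f) in C{u,v} is {1171875*u^2/4 - 703125*u*v/2 + v^4 - 125*v^3/4 + 421875*v^2/4, u^3 - 2475*u^2/4 + 1485*u*v/2 - 3*v^3/20 - 891*v^2/4, u^2*v - 2875*u^2/4 + 1725*u*v/2 - 17*v^3/60 - 1035*v^2/4, -625*u^2 + u*v^2 + 750*u*v - 8*v^3/15 - 225*v^2}; counting standard monomials gives mu = 7. Corank 2; j^3 = -(5*u - 3*v)^3 is a perfect cube, so E-series; the 4-jet and mu = 7 give E_7.

E_7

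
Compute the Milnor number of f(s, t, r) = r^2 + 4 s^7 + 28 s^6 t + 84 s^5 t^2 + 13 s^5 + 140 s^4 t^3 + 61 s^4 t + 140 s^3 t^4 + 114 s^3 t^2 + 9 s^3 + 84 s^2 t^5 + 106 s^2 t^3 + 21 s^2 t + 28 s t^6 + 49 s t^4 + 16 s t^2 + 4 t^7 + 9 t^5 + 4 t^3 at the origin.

The Hessian of f at 0 has rank 1. Corank 2; j^3 = (s + t)*(3*s + 2*t)^2 has shape L^2 M (L != M), so D-series; mu = 6 gives D_6.

6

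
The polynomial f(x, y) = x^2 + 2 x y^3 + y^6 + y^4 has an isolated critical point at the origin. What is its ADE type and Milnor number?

The Hessian of f at 0 is [[2, 0], [0, 0]] with rank 1, so corank 1. A Groebner basis of the Jacobian ideal J(f) in C{x,y} is {y^3, x}; counting standard monomials gives mu = 3. Corank 1: A-series; mu = 3 gives A_3.

Type A_3, Milnor number mu = 3.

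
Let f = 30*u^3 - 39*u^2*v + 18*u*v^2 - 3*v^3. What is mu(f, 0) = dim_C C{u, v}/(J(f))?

4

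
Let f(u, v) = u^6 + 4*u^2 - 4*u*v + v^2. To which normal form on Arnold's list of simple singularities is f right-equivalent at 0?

The Hessian of f at 0 is [[8, -4], [-4, 2]] with rank 1, so corank 1. A Groebner basis of the Jacobian ideal J(f) in C{u,v} is {v^5, u - v/2}; counting standard monomials gives mu = 5. Corank 1: A-series; mu = 5 gives A_5.

A_{5}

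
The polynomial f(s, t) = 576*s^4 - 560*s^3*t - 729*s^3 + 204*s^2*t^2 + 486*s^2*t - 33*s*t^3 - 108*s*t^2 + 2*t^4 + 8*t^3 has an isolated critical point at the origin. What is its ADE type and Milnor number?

Type E_{7}, Milnor number mu = 7.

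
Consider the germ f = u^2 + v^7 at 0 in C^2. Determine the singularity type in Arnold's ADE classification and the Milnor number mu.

Type A_6, Milnor number mu = 6.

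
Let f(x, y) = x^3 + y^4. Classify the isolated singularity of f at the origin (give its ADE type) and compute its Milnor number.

Type E_6, Milnor number mu = 6.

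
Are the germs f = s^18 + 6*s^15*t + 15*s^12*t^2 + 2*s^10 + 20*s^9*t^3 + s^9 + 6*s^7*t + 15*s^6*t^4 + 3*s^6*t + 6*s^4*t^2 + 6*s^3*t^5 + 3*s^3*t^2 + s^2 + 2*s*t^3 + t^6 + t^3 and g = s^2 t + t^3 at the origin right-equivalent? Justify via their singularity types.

No.

The Hessian of f at 0 is [[2, 0], [0, 0]] with rank 1, so corank 1. A Groebner basis of the Jacobian ideal J(f) in C{s,t} is {t^2, s}; counting standard monomials gives mu = 2. Corank 1: A-series; mu = 2 gives A_2. The Hessian of g at 0 is [[0, 0], [0, 0]] with rank 0, so corank 2. A Groebner basis of the Jacobian ideal J(g) in C{s,t} is {t^3, s^2 + 3*t^2, s*t}; counting standard monomials gives mu = 4. Corank 2; j^3 = t*(s^2 + t^2) splits into three distinct lines over C (the quadratic factor has nonzero discriminant), so D_4. f is A_2 but g is D_4, hence not right-equivalent.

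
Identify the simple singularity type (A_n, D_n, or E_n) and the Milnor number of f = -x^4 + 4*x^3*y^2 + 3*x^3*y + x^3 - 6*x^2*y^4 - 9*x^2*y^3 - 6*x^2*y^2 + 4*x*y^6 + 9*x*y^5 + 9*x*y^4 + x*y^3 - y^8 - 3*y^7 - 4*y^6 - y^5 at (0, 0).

Type E_{7}, Milnor number mu = 7.

The Hessian of f at 0 has rank 0. Corank 2; j^3 = x^3 is a perfect cube, so E-series; the 4-jet and mu = 7 give E_7.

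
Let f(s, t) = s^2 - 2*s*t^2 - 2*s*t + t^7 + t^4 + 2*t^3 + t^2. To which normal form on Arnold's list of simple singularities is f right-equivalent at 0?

The Hessian of f at 0 has rank 1. Corank 1: A-series; mu = 6 gives A_6.

A6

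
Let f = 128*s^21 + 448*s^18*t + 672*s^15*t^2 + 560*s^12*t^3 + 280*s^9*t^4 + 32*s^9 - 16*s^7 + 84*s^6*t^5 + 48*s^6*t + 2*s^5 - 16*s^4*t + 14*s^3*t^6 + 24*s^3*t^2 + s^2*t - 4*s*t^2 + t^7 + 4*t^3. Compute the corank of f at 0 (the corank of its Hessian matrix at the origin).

2

Hessian at 0 has rank 0.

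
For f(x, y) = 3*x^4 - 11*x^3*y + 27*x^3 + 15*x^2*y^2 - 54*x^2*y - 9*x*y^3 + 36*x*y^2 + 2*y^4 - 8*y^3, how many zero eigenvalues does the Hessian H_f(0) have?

2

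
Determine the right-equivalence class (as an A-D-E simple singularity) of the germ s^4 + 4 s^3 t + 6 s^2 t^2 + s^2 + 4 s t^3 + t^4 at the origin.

The Hessian of f at 0 has rank 1. Corank 1: A-series; mu = 3 gives A_3.

A_3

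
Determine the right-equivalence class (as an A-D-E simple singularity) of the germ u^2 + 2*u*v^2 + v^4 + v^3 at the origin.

A2

The Hessian of f at 0 is [[2, 0], [0, 0]] with rank 1, so corank 1. A Groebner basis of the Jacobian ideal J(f) in C{u,v} is {v^2, u}; counting standard monomials gives mu = 2. Corank 1: A-series; mu = 2 gives A_2.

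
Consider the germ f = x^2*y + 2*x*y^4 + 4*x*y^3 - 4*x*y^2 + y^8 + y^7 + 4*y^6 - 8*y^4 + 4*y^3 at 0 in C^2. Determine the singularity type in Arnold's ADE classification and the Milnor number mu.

Type D9, Milnor number mu = 9.

The Hessian of f at 0 has rank 0. Corank 2; j^3 = y*(x - 2*y)^2 has shape L^2 M (L != M), so D-series; mu = 9 gives D_9.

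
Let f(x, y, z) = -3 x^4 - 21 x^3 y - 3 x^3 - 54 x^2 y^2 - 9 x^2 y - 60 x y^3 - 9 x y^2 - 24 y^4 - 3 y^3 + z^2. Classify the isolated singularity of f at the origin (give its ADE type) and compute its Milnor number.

The Hessian of f at 0 is [[0, 0, 0], [0, 0, 0], [0, 0, 2]] with rank 1, so corank 2. A Groebner basis of the Jacobian ideal J(f) in C{x,y,z} is {3*x^2 + 6*x*y + y^4 + y^3 + 3*y^2, x^3 + 9*x^2 + 18*x*y + 4*y^3 + 9*y^2, x^2*y - 5*x^2 - 10*x*y - 8*y^3/3 - 5*y^2, 2*x^2 + x*y^2 + 4*x*y + 5*y^3/3 + 2*y^2, z}; counting standard monomials gives mu = 7. Corank 2; j^3 = -3*(x + y)^3 is a perfect cube, so E-series; the 4-jet and mu = 7 give E_7.

Type E_7, Milnor number mu = 7.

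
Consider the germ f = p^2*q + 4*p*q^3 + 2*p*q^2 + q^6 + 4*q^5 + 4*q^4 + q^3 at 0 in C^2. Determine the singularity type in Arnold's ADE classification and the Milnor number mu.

Type D7, Milnor number mu = 7.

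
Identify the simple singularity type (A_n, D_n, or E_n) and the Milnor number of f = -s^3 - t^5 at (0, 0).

Type E8, Milnor number mu = 8.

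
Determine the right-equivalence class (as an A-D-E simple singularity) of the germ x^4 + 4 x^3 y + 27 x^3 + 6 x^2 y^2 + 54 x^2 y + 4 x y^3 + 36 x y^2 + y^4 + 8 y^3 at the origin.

The Hessian of f at 0 is [[0, 0], [0, 0]] with rank 0, so corank 2. A Groebner basis of the Jacobian ideal J(f) in C{x,y} is {y^4, x*y^2 + 7*y^3/9, x^2 + 4*x*y/3 + 4*y^2/9}; counting standard monomials gives mu = 6. Corank 2; j^3 = (3*x + 2*y)^3 is a perfect cube, so E-series; the 4-jet and mu = 6 give E_6.

E_6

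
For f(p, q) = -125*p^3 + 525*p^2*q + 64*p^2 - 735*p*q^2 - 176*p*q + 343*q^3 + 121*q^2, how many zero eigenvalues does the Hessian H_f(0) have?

1

Hessian at 0 has rank 1.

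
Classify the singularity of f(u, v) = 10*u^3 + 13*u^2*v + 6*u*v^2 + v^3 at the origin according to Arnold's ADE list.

The Hessian of f at 0 has rank 0. Corank 2; j^3 = (2*u + v)*(5*u^2 + 4*u*v + v^2) splits into three distinct lines over C (the quadratic factor has nonzero discriminant), so D_4.

D4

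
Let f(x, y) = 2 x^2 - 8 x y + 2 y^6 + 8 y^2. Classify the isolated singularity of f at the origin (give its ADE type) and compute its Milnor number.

Type A5, Milnor number mu = 5.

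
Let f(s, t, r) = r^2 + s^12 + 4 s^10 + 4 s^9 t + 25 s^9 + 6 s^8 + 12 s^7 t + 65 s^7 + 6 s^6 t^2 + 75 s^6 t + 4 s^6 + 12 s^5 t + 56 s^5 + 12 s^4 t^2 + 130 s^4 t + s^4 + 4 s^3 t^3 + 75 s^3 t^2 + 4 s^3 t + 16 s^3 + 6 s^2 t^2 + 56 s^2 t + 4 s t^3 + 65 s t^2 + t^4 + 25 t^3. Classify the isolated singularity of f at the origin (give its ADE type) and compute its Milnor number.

The Hessian of f at 0 is [[0, 0, 0], [0, 0, 0], [0, 0, 2]] with rank 1, so corank 2. A Groebner basis of the Jacobian ideal J(f) in C{s,t,r} is {s*t^2 + 80*s*t + 100*t^2, -64*s*t + t^3 - 80*t^2, s^2 + 9*s*t/4 + 5*t^2/4, r}; counting standard monomials gives mu = 5. Corank 2; j^3 = (s + t)*(4*s + 5*t)^2 has shape L^2 M (L != M), so D-series; mu = 5 gives D_5.

Type D5, Milnor number mu = 5.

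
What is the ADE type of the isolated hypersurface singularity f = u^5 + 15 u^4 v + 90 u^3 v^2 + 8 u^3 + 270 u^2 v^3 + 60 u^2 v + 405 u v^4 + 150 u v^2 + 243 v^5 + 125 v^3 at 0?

The Hessian of f at 0 has rank 0. Corank 2; j^3 = (2*u + 5*v)^3 is a perfect cube, so E-series; the 5-jet and mu = 8 give E_8.

E8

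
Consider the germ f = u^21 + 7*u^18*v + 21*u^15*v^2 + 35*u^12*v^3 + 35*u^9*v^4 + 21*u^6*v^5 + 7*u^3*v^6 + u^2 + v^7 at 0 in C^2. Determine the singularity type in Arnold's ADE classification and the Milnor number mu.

Type A6, Milnor number mu = 6.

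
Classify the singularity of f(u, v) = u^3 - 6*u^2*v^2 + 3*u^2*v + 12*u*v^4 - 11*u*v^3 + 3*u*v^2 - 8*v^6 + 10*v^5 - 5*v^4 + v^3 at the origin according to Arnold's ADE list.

The Hessian of f at 0 has rank 0. Corank 2; j^3 = (u + v)^3 is a perfect cube, so E-series; the 4-jet and mu = 7 give E_7.

E_{7}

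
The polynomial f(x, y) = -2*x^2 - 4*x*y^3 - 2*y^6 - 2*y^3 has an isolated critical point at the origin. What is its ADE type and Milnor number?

The Hessian of f at 0 is [[-4, 0], [0, 0]] with rank 1, so corank 1. A Groebner basis of the Jacobian ideal J(f) in C{x,y} is {y^2, x}; counting standard monomials gives mu = 2. Corank 1: A-series; mu = 2 gives A_2.

Type A2, Milnor number mu = 2.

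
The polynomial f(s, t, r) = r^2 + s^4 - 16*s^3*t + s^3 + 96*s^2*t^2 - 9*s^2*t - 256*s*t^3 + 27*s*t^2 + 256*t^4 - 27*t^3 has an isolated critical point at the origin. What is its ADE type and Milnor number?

Type E_6, Milnor number mu = 6.

The Hessian of f at 0 is [[0, 0, 0], [0, 0, 0], [0, 0, 2]] with rank 1, so corank 2. A Groebner basis of the Jacobian ideal J(f) in C{s,t,r} is {t^4, s*t^2 - 10*t^3/3, s^2 - 6*s*t + 9*t^2, r}; counting standard monomials gives mu = 6. Corank 2; j^3 = (s - 3*t)^3 is a perfect cube, so E-series; the 4-jet and mu = 6 give E_6.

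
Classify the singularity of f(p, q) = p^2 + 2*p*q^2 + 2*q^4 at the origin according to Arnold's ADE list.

A3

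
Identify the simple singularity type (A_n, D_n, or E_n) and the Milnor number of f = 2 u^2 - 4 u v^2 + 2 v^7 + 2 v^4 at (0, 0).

The Hessian of f at 0 has rank 1. Corank 1: A-series; mu = 6 gives A_6.

Type A_{6}, Milnor number mu = 6.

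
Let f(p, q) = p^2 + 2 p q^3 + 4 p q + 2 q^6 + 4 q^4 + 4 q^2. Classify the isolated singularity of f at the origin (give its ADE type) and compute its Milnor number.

Type A_{5}, Milnor number mu = 5.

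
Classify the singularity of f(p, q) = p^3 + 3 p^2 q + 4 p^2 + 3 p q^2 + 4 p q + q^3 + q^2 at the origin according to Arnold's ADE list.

The Hessian of f at 0 has rank 1. Corank 1: A-series; mu = 2 gives A_2.

A_{2}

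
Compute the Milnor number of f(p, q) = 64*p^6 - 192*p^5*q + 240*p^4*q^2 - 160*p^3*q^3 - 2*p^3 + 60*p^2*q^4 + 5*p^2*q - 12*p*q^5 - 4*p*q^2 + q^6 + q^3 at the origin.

7

The Hessian of f at 0 has rank 0. Corank 2; j^3 = -(p - q)^2*(2*p - q) has shape L^2 M (L != M), so D-series; mu = 7 gives D_7.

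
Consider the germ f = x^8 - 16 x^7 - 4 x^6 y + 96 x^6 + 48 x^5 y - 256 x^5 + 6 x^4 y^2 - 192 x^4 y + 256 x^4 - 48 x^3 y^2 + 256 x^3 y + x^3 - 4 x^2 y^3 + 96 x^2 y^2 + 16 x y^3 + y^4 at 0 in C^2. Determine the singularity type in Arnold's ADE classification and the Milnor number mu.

Type E_6, Milnor number mu = 6.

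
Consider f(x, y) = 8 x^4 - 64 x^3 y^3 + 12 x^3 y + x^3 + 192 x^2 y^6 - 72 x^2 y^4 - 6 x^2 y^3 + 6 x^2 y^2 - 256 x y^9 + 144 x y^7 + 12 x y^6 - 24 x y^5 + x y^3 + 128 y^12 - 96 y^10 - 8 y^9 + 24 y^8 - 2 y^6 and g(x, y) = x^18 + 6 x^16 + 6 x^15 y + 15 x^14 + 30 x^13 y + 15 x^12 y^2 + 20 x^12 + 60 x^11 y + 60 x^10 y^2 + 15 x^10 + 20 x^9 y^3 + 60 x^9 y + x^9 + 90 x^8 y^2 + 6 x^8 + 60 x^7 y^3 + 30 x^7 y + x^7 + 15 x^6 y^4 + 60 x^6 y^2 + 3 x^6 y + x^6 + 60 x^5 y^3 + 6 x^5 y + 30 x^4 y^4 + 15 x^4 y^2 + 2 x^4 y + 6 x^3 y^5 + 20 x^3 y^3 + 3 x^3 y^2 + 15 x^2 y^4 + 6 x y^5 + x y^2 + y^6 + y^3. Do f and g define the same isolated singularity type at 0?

No.

The Hessian of f at 0 has rank 0. Corank 2; j^3 = x^3 is a perfect cube, so E-series; the 4-jet and mu = 7 give E_7. The Hessian of g at 0 has rank 0. Corank 2; j^3 = y^2*(x + y) has shape L^2 M (L != M), so D-series; mu = 7 gives D_7. f is E_7 but g is D_7, hence not right-equivalent.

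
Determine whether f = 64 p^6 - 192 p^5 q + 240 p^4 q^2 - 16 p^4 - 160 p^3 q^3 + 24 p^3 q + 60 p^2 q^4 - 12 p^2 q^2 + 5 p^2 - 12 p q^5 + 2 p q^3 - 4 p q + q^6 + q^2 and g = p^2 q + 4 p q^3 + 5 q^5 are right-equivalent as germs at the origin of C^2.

The Hessian of f at 0 has rank 2. Corank 0: nondegenerate Morse point, so A_1. The Hessian of g at 0 has rank 0. Corank 2; j^3 = p^2*q has shape L^2 M (L != M), so D-series; mu = 6 gives D_6. f is A_1 but g is D_6, hence not right-equivalent.

No.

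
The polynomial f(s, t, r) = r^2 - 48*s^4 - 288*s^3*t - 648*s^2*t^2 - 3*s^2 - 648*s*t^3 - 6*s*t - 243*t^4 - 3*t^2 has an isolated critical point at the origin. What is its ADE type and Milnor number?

Type A_3, Milnor number mu = 3.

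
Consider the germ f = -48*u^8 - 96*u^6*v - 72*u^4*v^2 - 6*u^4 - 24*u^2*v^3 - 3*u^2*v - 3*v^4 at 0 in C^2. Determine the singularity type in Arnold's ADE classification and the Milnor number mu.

The Hessian of f at 0 has rank 0. Corank 2; j^3 = -3*u^2*v has shape L^2 M (L != M), so D-series; mu = 5 gives D_5.

Type D_5, Milnor number mu = 5.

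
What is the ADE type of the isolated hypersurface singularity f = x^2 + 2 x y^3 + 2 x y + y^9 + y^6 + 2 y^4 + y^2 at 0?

A_{8}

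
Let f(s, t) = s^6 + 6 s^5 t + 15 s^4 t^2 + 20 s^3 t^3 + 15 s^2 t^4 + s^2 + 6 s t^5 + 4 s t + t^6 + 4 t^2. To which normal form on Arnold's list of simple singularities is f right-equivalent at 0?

A_{5}

The Hessian of f at 0 has rank 1. Corank 1: A-series; mu = 5 gives A_5.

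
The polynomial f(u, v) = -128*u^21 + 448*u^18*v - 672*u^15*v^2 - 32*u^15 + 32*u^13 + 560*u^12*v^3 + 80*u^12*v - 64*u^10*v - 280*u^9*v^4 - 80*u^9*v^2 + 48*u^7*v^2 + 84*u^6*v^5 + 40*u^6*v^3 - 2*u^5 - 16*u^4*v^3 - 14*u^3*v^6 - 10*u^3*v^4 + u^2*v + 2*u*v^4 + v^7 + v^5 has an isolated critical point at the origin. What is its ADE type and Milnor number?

Type D_6, Milnor number mu = 6.

The Hessian of f at 0 has rank 0. Corank 2; j^3 = u^2*v has shape L^2 M (L != M), so D-series; mu = 6 gives D_6.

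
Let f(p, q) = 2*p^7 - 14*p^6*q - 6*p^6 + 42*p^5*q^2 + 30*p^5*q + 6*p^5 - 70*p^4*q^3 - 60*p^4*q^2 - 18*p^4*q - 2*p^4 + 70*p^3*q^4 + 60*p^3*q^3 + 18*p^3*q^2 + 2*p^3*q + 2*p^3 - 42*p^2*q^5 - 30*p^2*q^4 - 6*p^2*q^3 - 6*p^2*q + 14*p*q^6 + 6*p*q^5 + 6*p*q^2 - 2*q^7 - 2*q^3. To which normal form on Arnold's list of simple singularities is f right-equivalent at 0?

E_{7}

The Hessian of f at 0 is [[0, 0], [0, 0]] with rank 0, so corank 2. A Groebner basis of the Jacobian ideal J(f) in C{p,q} is {3*p^2 - 6*p*q + q^4 - q^3 + 3*q^2, p^3 - 3*p^2 + 6*p*q - 3*q^2, p^2*q - 3*p^2 + 6*p*q - 3*q^2, -2*p^2 + p*q^2 + 4*p*q - q^3/3 - 2*q^2}; counting standard monomials gives mu = 7. Corank 2; j^3 = 2*(p - q)^3 is a perfect cube, so E-series; the 4-jet and mu = 7 give E_7.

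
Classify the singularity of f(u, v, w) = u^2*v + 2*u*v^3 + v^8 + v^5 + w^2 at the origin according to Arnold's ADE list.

D_9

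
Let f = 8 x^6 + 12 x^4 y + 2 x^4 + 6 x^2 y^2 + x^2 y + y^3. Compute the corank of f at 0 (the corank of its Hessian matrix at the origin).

2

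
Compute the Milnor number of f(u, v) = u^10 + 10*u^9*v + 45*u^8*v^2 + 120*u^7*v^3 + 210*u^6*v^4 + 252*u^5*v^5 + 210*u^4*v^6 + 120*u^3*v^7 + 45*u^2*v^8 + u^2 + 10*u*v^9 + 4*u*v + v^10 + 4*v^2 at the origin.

9

The Hessian of f at 0 is [[2, 4], [4, 8]] with rank 1, so corank 1. A Groebner basis of the Jacobian ideal J(f) in C{u,v} is {v^9, u + 2*v}; counting standard monomials gives mu = 9. Corank 1: A-series; mu = 9 gives A_9.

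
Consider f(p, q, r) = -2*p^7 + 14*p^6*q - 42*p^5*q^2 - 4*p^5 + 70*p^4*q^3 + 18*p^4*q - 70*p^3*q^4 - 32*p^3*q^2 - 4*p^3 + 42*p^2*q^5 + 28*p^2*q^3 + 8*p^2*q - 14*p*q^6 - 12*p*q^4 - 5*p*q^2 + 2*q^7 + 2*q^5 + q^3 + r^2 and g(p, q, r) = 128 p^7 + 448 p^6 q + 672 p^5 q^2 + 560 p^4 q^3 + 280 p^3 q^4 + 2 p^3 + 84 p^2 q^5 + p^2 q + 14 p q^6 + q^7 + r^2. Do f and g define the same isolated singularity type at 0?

Yes.

The Hessian of f at 0 is [[0, 0, 0], [0, 0, 0], [0, 0, 2]] with rank 1, so corank 2. A Groebner basis of the Jacobian ideal J(f) in C{p,q,r} is {88*p^2/3 + p*q^3 - 112*p*q/3 + 34*q^2/3, 160*p^2/3 - 208*p*q/3 + q^4 + 64*q^2/3, p^3 - 3*p*q^2/4 + q^3/4, p^2*q - p*q^2 + q^3/4, r}; counting standard monomials gives mu = 8. Corank 2; j^3 = -(p - q)*(2*p - q)^2 has shape L^2 M (L != M), so D-series; mu = 8 gives D_8. The Hessian of g at 0 is [[0, 0, 0], [0, 0, 0], [0, 0, 2]] with rank 1, so corank 2. A Groebner basis of the Jacobian ideal J(g) in C{p,q,r} is {-p*q/14 + q^6, p*q^2, p^2 + p*q/2, r}; counting standard monomials gives mu = 8. Corank 2; j^3 = p^2*(2*p + q) has shape L^2 M (L != M), so D-series; mu = 8 gives D_8. Both have type D_8, hence right-equivalent.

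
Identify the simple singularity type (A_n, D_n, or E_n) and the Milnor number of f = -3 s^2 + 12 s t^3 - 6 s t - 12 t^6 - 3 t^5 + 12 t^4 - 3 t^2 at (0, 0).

Type A4, Milnor number mu = 4.

The Hessian of f at 0 has rank 1. Corank 1: A-series; mu = 4 gives A_4.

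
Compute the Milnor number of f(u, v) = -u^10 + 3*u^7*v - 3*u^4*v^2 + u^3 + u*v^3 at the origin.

The Hessian of f at 0 has rank 0. Corank 2; j^3 = u^3 is a perfect cube, so E-series; the 4-jet and mu = 7 give E_7.

7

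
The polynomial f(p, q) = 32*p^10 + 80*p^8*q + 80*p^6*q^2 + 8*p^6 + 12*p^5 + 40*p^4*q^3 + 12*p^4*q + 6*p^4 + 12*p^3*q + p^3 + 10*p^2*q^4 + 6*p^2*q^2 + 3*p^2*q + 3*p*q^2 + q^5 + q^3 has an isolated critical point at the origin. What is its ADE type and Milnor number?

Type E_8, Milnor number mu = 8.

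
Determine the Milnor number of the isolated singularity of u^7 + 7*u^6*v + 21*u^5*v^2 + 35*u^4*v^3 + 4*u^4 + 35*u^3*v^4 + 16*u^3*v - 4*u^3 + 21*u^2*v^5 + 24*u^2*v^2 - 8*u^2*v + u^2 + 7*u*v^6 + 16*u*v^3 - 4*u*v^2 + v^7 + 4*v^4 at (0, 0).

The Hessian of f at 0 has rank 1. Corank 1: A-series; mu = 6 gives A_6.

6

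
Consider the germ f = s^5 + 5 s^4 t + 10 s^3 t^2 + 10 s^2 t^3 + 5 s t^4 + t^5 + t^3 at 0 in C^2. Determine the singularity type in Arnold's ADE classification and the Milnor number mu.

Type E8, Milnor number mu = 8.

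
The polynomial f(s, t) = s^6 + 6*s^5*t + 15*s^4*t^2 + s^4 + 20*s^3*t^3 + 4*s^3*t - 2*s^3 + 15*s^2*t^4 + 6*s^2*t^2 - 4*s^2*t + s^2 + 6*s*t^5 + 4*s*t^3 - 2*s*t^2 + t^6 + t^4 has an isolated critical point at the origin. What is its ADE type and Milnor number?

The Hessian of f at 0 has rank 1. Corank 1: A-series; mu = 5 gives A_5.

Type A_5, Milnor number mu = 5.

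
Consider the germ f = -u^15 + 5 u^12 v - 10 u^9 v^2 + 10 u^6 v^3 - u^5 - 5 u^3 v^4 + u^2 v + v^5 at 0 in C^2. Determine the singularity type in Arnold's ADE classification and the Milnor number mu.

The Hessian of f at 0 has rank 0. Corank 2; j^3 = u^2*v has shape L^2 M (L != M), so D-series; mu = 6 gives D_6.

Type D_{6}, Milnor number mu = 6.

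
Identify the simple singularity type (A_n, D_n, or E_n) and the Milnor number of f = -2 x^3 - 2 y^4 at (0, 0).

Type E_6, Milnor number mu = 6.

The Hessian of f at 0 has rank 0. Corank 2; j^3 = -2*x^3 is a perfect cube, so E-series; the 4-jet and mu = 6 give E_6.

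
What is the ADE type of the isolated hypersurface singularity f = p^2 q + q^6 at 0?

The Hessian of f at 0 has rank 0. Corank 2; j^3 = p^2*q has shape L^2 M (L != M), so D-series; mu = 7 gives D_7.

D_{7}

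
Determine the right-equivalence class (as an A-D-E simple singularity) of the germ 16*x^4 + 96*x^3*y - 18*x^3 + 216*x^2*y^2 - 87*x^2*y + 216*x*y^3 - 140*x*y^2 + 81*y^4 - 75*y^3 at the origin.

D_{5}

The Hessian of f at 0 is [[0, 0], [0, 0]] with rank 0, so corank 2. A Groebner basis of the Jacobian ideal J(f) in C{x,y} is {x*y^2 - 135*x*y/8 - 225*y^2/8, 81*x*y/8 + y^3 + 135*y^2/8, x^2 + 19*x*y/6 + 5*y^2/2}; counting standard monomials gives mu = 5. Corank 2; j^3 = -(2*x + 3*y)*(3*x + 5*y)^2 has shape L^2 M (L != M), so D-series; mu = 5 gives D_5.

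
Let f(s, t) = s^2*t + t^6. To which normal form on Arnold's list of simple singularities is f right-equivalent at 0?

D7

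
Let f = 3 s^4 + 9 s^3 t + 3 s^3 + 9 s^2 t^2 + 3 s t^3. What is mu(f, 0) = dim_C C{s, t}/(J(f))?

The Hessian of f at 0 has rank 0. Corank 2; j^3 = 3*s^3 is a perfect cube, so E-series; the 4-jet and mu = 7 give E_7.

7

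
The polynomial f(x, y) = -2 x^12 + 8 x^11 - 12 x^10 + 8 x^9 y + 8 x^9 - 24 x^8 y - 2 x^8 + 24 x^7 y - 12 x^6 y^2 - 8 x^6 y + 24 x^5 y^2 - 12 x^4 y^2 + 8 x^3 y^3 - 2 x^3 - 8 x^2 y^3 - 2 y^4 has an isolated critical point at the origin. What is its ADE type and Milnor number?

Type E6, Milnor number mu = 6.

The Hessian of f at 0 is [[0, 0], [0, 0]] with rank 0, so corank 2. A Groebner basis of the Jacobian ideal J(f) in C{x,y} is {y^3, x^2}; counting standard monomials gives mu = 6. Corank 2; j^3 = -2*x^3 is a perfect cube, so E-series; the 4-jet and mu = 6 give E_6.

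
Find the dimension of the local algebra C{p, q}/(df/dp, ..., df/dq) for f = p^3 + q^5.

8

The Hessian of f at 0 is [[0, 0], [0, 0]] with rank 0, so corank 2. A Groebner basis of the Jacobian ideal J(f) in C{p,q} is {q^4, p^2}; counting standard monomials gives mu = 8. Corank 2; j^3 = p^3 is a perfect cube, so E-series; the 5-jet and mu = 8 give E_8.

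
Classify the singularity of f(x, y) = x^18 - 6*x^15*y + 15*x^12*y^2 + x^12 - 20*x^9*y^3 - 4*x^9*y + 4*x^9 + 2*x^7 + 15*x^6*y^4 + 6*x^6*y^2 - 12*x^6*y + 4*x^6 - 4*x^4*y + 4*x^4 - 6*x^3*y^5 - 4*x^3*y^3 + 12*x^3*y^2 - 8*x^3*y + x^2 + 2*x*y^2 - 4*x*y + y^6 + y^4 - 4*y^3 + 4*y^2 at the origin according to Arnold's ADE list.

The Hessian of f at 0 has rank 1. Corank 1: A-series; mu = 5 gives A_5.

A_{5}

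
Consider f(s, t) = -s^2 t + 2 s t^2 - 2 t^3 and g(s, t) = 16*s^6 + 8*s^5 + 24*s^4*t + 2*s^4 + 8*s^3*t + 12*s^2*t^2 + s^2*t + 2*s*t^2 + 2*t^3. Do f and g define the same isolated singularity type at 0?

The Hessian of f at 0 has rank 0. Corank 2; j^3 = -t*(s^2 - 2*s*t + 2*t^2) splits into three distinct lines over C (the quadratic factor has nonzero discriminant), so D_4. The Hessian of g at 0 has rank 0. Corank 2; j^3 = t*(s^2 + 2*s*t + 2*t^2) splits into three distinct lines over C (the quadratic factor has nonzero discriminant), so D_4. Both have type D_4, hence right-equivalent.

Yes.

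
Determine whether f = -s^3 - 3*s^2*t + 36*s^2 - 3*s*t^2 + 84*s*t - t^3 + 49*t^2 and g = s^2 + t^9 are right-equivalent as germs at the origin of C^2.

No.

The Hessian of f at 0 is [[72, 84], [84, 98]] with rank 1, so corank 1. A Groebner basis of the Jacobian ideal J(f) in C{s,t} is {t^2, s + 7*t/6}; counting standard monomials gives mu = 2. Corank 1: A-series; mu = 2 gives A_2. The Hessian of g at 0 is [[2, 0], [0, 0]] with rank 1, so corank 1. A Groebner basis of the Jacobian ideal J(g) in C{s,t} is {t^8, s}; counting standard monomials gives mu = 8. Corank 1: A-series; mu = 8 gives A_8. f is A_2 but g is A_8, hence not right-equivalent.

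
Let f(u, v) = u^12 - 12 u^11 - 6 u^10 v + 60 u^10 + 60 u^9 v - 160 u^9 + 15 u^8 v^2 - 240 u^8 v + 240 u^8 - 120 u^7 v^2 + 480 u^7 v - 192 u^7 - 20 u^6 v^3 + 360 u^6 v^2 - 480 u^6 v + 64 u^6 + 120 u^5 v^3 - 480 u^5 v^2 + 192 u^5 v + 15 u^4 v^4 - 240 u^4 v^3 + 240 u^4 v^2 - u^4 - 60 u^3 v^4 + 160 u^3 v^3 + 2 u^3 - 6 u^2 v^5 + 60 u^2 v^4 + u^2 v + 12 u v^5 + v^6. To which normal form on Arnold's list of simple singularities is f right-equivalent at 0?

The Hessian of f at 0 has rank 0. Corank 2; j^3 = u^2*(2*u + v) has shape L^2 M (L != M), so D-series; mu = 7 gives D_7.

D_{7}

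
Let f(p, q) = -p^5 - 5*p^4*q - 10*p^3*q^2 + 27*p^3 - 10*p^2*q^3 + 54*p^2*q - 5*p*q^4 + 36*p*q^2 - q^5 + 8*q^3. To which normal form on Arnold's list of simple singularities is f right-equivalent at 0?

E_8

The Hessian of f at 0 has rank 0. Corank 2; j^3 = (3*p + 2*q)^3 is a perfect cube, so E-series; the 5-jet and mu = 8 give E_8.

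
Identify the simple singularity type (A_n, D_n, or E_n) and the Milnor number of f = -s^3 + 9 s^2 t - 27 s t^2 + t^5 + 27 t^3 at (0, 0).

The Hessian of f at 0 has rank 0. Corank 2; j^3 = -(s - 3*t)^3 is a perfect cube, so E-series; the 5-jet and mu = 8 give E_8.

Type E8, Milnor number mu = 8.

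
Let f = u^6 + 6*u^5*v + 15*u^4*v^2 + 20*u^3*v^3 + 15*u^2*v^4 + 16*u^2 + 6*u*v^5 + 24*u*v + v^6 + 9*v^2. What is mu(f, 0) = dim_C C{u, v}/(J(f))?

The Hessian of f at 0 has rank 1. Corank 1: A-series; mu = 5 gives A_5.

5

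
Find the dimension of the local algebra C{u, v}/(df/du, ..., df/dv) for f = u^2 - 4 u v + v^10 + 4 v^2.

The Hessian of f at 0 is [[2, -4], [-4, 8]] with rank 1, so corank 1. A Groebner basis of the Jacobian ideal J(f) in C{u,v} is {v^9, u - 2*v}; counting standard monomials gives mu = 9. Corank 1: A-series; mu = 9 gives A_9.

9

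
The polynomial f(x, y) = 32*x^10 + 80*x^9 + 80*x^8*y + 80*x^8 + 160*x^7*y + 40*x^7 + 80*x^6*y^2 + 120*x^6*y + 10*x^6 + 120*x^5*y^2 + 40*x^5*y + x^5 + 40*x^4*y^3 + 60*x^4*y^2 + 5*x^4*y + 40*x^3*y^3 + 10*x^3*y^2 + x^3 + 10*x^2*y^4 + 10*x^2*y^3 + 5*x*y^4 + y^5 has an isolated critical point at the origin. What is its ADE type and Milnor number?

The Hessian of f at 0 has rank 0. Corank 2; j^3 = x^3 is a perfect cube, so E-series; the 5-jet and mu = 8 give E_8.

Type E_8, Milnor number mu = 8.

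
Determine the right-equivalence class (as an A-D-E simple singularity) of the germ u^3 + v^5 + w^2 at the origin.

E8

The Hessian of f at 0 has rank 1. Corank 2; j^3 = u^3 is a perfect cube, so E-series; the 5-jet and mu = 8 give E_8.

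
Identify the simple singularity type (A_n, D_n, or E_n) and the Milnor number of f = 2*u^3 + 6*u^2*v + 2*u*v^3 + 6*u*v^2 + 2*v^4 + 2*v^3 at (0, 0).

Type E7, Milnor number mu = 7.

The Hessian of f at 0 is [[0, 0], [0, 0]] with rank 0, so corank 2. A Groebner basis of the Jacobian ideal J(f) in C{u,v} is {u^3 + 3*u^2*v + 6*u^2 + 12*u*v + 6*v^2, -3*u^2 + u*v^2 - 6*u*v - 3*v^2, 3*u^2 + 6*u*v + v^3 + 3*v^2}; counting standard monomials gives mu = 7. Corank 2; j^3 = 2*(u + v)^3 is a perfect cube, so E-series; the 4-jet and mu = 7 give E_7.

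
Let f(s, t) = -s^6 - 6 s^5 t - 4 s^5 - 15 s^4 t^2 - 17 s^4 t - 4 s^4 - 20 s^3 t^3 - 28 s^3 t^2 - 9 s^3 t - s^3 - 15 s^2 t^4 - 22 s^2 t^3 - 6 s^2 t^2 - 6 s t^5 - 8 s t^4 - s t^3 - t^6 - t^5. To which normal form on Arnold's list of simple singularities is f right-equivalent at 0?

The Hessian of f at 0 has rank 0. Corank 2; j^3 = -s^3 is a perfect cube, so E-series; the 4-jet and mu = 7 give E_7.

E_7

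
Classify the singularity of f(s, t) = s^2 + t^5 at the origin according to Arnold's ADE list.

A4

The Hessian of f at 0 is [[2, 0], [0, 0]] with rank 1, so corank 1. A Groebner basis of the Jacobian ideal J(f) in C{s,t} is {t^4, s}; counting standard monomials gives mu = 4. Corank 1: A-series; mu = 4 gives A_4.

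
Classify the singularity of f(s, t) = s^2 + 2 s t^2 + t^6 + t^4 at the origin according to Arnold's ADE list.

A_{5}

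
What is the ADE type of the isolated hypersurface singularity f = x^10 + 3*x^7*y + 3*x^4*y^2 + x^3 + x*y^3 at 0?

E7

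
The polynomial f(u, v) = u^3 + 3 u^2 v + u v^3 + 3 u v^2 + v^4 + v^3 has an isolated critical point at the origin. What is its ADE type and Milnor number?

Type E_7, Milnor number mu = 7.

The Hessian of f at 0 has rank 0. Corank 2; j^3 = (u + v)^3 is a perfect cube, so E-series; the 4-jet and mu = 7 give E_7.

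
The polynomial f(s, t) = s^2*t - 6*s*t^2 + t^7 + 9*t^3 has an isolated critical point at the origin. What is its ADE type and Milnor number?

Type D_{8}, Milnor number mu = 8.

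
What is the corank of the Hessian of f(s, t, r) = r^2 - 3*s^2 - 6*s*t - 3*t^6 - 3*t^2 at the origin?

Hessian at 0 has rank 2.

1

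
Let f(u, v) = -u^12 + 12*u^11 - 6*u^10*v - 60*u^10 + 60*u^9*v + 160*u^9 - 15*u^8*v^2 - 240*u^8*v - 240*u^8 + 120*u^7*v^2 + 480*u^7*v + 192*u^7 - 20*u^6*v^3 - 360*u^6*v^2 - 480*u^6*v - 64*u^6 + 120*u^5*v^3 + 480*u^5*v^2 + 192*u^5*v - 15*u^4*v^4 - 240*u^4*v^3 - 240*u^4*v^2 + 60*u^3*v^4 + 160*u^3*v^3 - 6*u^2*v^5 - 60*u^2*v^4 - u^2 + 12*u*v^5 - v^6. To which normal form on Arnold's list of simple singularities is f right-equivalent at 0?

The Hessian of f at 0 is [[-2, 0], [0, 0]] with rank 1, so corank 1. A Groebner basis of the Jacobian ideal J(f) in C{u,v} is {v^5, u}; counting standard monomials gives mu = 5. Corank 1: A-series; mu = 5 gives A_5.

A_{5}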